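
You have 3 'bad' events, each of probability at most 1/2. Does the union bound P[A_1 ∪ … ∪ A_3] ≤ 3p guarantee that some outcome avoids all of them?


Union bound: P[∪_{i=1}^{3} A_i] ≤ Σ_i P[A_i] ≤ 3·p = 3·(1/2) = 3/2.
Numerically: 3/2 ≈ 1.5000.
Is 3/2 < 1? NO.
Since the bound 3/2 is ≥ 1, the union bound is uninformative here; it does NOT by itself certify existence.

3·p = 3/2 ≈ 1.5000; existence NOT certified by the union bound.


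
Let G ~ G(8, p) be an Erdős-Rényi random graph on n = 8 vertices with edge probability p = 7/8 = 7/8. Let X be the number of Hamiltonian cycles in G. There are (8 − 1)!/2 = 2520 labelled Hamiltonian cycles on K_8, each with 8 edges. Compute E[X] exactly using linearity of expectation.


K_8 has (8 − 1)!/2 = 2520 labelled Hamiltonian cycles.
For each such Hamiltonian cycle H, let X_H = 1 if all 8 edges of H are present in G. Then P[X_H = 1] = p^{8} = (7/8)^{8} = 5764801/16777216.
By linearity: E[X] = Σ_H E[X_H] = 2520 · p^{8} = 2520 · 5764801/16777216 = 1815912315/2097152.
Numerically: E[X] ≈ 866.

E[X] = 2520 · (7/8)^{8} = 1815912315/2097152 ≈ 866.


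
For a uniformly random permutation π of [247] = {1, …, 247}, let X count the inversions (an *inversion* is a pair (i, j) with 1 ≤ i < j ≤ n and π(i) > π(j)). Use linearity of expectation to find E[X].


Write X = Σ X_I over the C(247, 2) = 30381 pairs i < j, with X_I the indicator of one inversion.
There are 30381 indicators.
For each fixed pair i < j, the values π(i) and π(j) are two distinct elements of {1, …, 247} in uniformly random order; by symmetry P[π(i) > π(j)] = 1/2.
By linearity: E[X] = 30381 · (1/2) = C(247, 2) · (1/2) = 30381/2 = 30381/2 ≈ 15190.5000.

E[X] = 30381/2 = 15190.5000.


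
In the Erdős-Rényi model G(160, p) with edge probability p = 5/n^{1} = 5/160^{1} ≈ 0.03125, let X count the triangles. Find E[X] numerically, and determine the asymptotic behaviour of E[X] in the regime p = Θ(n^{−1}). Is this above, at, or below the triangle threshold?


Number of potential triangles: C(160, 3) = 669920.
Each occurs with probability p³ ≈ (0.03125)³ ≈ 3.0517578e-05.
By linearity: E[X] = C(160, 3)·p³ ≈ 669920 · 3.0517578e-05 ≈ 20.44434.
Here α = 1, so p = 5/n is exactly at the triangle threshold p ~ 1/n. Asymptotically E[X] → c³/6 = 5³/6 = 125/6 ≈ 20.83333, a bounded constant. In this regime the triangle count is asymptotically Poisson(c³/6).

E[X] ≈ 20.44434; in regime p = Θ(1/n^{1}) E[X] stays bounded (at the triangle threshold p ~ 1/n).


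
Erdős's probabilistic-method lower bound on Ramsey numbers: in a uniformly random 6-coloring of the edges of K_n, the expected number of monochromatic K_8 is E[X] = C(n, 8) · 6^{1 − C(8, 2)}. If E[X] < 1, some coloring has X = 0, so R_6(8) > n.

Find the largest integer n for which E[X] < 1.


We need C(n, 8) · 6^{1 − 28} < 1, i.e. C(n, 8) < 6^{28 − 1} = 1023490369077469249536.
Check values of n near the boundary:
  n = 1594: C(1594, 8) = 1015652773590544255167; 1015652773590544255167 < 1023490369077469249536? YES
  n = 1595: C(1595, 8) = 1020772636343363633895; 1020772636343363633895 < 1023490369077469249536? YES
  n = 1596: C(1596, 8) = 1025915067760710553965; 1025915067760710553965 < 1023490369077469249536? NO
The largest n with C(n, 8) < 1023490369077469249536 is n = 1595 (where E[X] = 113419181815929292655/113721152119718805504 ≈ 0.997345). Hence R_6(8) > 1595, i.e. R_6(8) ≥ 1596.

Largest n = 1595; hence R_6(8) > 1595.


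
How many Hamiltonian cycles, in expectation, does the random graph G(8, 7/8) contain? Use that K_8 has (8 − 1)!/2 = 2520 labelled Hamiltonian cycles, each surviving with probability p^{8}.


K_8 has (8 − 1)!/2 = 2520 labelled Hamiltonian cycles.
For each such Hamiltonian cycle H, let X_H = 1 if all 8 edges of H are present in G. Then P[X_H = 1] = p^{8} = (7/8)^{8} = 5764801/16777216.
By linearity of expectation: E[X] = Σ_H E[X_H] = 2520 · p^{8} = 2520 · 5764801/16777216 = 1815912315/2097152.
Numerically: E[X] ≈ 866.

E[X] = 2520 · (7/8)^{8} = 1815912315/2097152 ≈ 866.


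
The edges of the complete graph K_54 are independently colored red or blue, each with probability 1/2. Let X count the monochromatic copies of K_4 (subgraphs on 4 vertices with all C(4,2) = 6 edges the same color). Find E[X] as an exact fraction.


Let X = Σ_S X_S over the C(54, 4) = 316251 subsets S of size 4, where X_S = 1 if the K_4 on S is monochromatic.
For a fixed S, the K_4 on S has C(4, 2) = 6 edges. P[all 6 edges red] = (1/2)^6, and likewise for blue, so P[monochromatic] = 2·(1/2)^6 = 2^{1 − 6} = 1/32.
By linearity of expectation: E[X] = C(54, 4) · 2^{1 − 6} = 316251 · 1/32 = 316251/32.
Numerically: E[X] ≈ 9882.8438.

E[X] = C(54,4)·2^(1−C(4,2)) = 316251/32 ≈ 9882.8438.


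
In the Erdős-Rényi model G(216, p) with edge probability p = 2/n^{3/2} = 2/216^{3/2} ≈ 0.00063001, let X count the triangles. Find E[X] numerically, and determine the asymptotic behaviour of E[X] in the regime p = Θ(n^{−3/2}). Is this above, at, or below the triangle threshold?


Number of potential triangles: C(216, 3) = 1656360.
Each occurs with probability p³ ≈ (0.00063001)³ ≈ 2.5006223e-10.
By linearity: E[X] = C(216, 3)·p³ ≈ 1656360 · 2.5006223e-10 ≈ 0.00041.
Since α = 3/2 > 1, p = c/n^{3/2} = o(1/n) is below the triangle threshold p ~ 1/n. Asymptotically E[X] ~ (c³/6)·n^{3(1−α)} = (2³/6)·n^{-1.5} → 0, so by Markov's inequality G has no triangles w.h.p.

E[X] ≈ 0.00041; in regime p = Θ(1/n^{3/2}) E[X] tends to 0 (below the triangle threshold p ~ 1/n).


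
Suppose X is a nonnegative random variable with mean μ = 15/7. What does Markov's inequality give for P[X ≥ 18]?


μ = E[X] = 15/7, a = 18.
Markov: P[X ≥ 18] ≤ μ/a = (15/7)/18 = 5/42.
Numerically: ≈ 0.11905.
(Since a = 18 > μ = 2.14286, the bound 5/42 is < 1 and informative.)

P[X ≥ 18] ≤ 5/42 ≈ 0.11905.


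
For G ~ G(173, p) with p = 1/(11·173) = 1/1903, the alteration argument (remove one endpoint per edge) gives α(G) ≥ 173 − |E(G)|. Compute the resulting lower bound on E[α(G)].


E[|E(G)|] = C(173, 2)·p = 14878 · (1/1903) = 86/11.
E[α(G)] ≥ n − E[|E(G)|] = 173 − 86/11 = 1817/11.
Numerically: ≈ 165.181818.
(This is only a lower bound; the true E[α(G)] may be larger.)

E[α(G)] ≥ 1817/11 ≈ 165.181818.


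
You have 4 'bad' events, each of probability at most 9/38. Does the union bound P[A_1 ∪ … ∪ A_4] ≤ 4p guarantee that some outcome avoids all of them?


Union bound: P[∪_{i=1}^{4} A_i] ≤ Σ_i P[A_i] ≤ 4·p = 4·(9/38) = 18/19.
Numerically: 18/19 ≈ 0.9474.
Is 18/19 < 1? YES.
Since P[∪ A_i] ≤ 18/19 < 1, the complement has P[∩ A_i^c] ≥ 1 − 18/19 = 1/19 > 0, so some outcome avoids every A_i.

4·p = 18/19 ≈ 0.9474; existence CERTIFIED by the union bound.


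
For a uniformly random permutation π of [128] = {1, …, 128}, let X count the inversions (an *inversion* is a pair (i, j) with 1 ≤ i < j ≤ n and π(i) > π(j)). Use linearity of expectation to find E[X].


Write X = Σ X_I over the C(128, 2) = 8128 pairs i < j, with X_I the indicator of one inversion.
There are 8128 indicators.
For each fixed pair i < j, the values π(i) and π(j) are two distinct elements of {1, …, 128} in uniformly random order; by symmetry P[π(i) > π(j)] = 1/2.
By linearity: E[X] = 8128 · (1/2) = C(128, 2) · (1/2) = 8128/2 = 4064 ≈ 4064.000.

E[X] = 4064 = 4064.000.


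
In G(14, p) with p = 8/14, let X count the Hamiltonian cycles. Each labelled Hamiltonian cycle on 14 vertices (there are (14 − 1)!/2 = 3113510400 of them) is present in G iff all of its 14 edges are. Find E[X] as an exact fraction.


K_14 has (14 − 1)!/2 = 3113510400 labelled Hamiltonian cycles.
For each such Hamiltonian cycle H, let X_H = 1 if all 14 edges of H are present in G. Then P[X_H = 1] = p^{14} = (4/7)^{14} = 268435456/678223072849.
By linearity: E[X] = Σ_H E[X_H] = 3113510400 · p^{14} = 3113510400 · 268435456/678223072849 = 119396654854963200/96889010407.
Numerically: E[X] ≈ 1.23e+06.

E[X] = 3113510400 · (4/7)^{14} = 119396654854963200/96889010407 ≈ 1.23e+06.


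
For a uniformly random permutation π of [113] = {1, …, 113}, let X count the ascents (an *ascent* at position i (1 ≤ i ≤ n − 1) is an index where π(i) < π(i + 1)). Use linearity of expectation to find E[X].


Write X = Σ X_I over i = 1, …, 112, with X_I the indicator of one ascent.
There are 112 indicators.
For each fixed i, the pair (π(i), π(i+1)) is a uniformly random ordered pair of distinct values from {1, …, 113}; by symmetry P[π(i) < π(i+1)] = 1/2.
By linearity: E[X] = 112 · (1/2) = (113 − 1) · (1/2) = 56 ≈ 56.000.

E[X] = 56 = 56.000.


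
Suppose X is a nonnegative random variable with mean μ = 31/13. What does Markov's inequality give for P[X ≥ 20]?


μ = E[X] = 31/13, a = 20.
Markov: P[X ≥ 20] ≤ μ/a = (31/13)/20 = 31/260.
Numerically: ≈ 0.11923.
(Since a = 20 > μ = 2.38462, the bound 31/260 is < 1 and informative.)

P[X ≥ 20] ≤ 31/260 ≈ 0.11923.


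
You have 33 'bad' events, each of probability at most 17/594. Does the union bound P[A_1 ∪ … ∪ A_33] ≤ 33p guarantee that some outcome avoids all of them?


Union bound: P[∪_{i=1}^{33} A_i] ≤ Σ_i P[A_i] ≤ 33·p = 33·(17/594) = 17/18.
Numerically: 17/18 ≈ 0.9444444.
Is 17/18 < 1? YES.
Since P[∪ A_i] ≤ 17/18 < 1, the complement has P[∩ A_i^c] ≥ 1 − 17/18 = 1/18 > 0, so some outcome avoids every A_i.

33·p = 17/18 ≈ 0.9444444; existence CERTIFIED by the union bound.


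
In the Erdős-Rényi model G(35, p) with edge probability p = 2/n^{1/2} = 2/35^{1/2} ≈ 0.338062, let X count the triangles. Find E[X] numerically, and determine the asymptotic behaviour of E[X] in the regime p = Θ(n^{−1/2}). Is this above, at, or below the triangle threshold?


Number of potential triangles: C(35, 3) = 6545.
Each occurs with probability p³ ≈ (0.338062)³ ≈ 3.86356231e-02.
By linearity: E[X] = C(35, 3)·p³ ≈ 6545 · 3.86356231e-02 ≈ 252.870153.
Since α = 1/2 < 1, p = c/n^{1/2} ≫ 1/n is above the triangle threshold p ~ 1/n. Asymptotically E[X] ~ (c³/6)·n^{3(1−α)} = (2³/6)·n^{1.5} → ∞; triangles are abundant w.h.p.

E[X] ≈ 252.870153; in regime p = Θ(1/n^{1/2}) E[X] diverges (above the triangle threshold p ~ 1/n).


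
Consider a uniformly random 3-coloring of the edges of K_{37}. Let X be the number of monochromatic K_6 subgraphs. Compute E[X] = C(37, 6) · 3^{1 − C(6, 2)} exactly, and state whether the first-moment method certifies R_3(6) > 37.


E[X] = C(37, 6) · 3^{1 − 15} = 2324784 · 3^{−14} = 2324784/4782969.
As a reduced fraction: E[X] = 774928/1594323 ≈ 0.486055.
Is E[X] < 1? YES.
Since E[X] < 1, there exists a 3-coloring of K_{37} with no monochromatic K_6; hence R_3(6) > 37.

E[X] = 774928/1594323 ≈ 0.486055; E[X] < 1, so R_3(6) > 37.


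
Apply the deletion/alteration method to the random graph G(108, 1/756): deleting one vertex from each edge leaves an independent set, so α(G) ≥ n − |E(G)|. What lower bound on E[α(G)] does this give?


E[|E(G)|] = C(108, 2)·p = 5778 · (1/756) = 107/14.
E[α(G)] ≥ n − E[|E(G)|] = 108 − 107/14 = 1405/14.
Numerically: ≈ 100.35714.
(This is only a lower bound; the true E[α(G)] may be larger.)

E[α(G)] ≥ 1405/14 ≈ 100.35714.


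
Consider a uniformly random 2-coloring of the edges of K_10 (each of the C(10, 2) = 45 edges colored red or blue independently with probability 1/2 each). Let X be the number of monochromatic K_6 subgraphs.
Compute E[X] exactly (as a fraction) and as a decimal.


Let X = Σ_S X_S over the C(10, 6) = 210 subsets S of size 6, where X_S = 1 if the K_6 on S is monochromatic.
For a fixed S, the K_6 on S has C(6, 2) = 15 edges. P[all 15 edges red] = (1/2)^15, and likewise for blue, so P[monochromatic] = 2·(1/2)^15 = 2^{1 − 15} = 1/16384.
By linearity: E[X] = C(10, 6) · 2^{1 − 15} = 210 · 1/16384 = 105/8192.
Numerically: E[X] ≈ 0.013.

E[X] = C(10,6)·2^(1−C(6,2)) = 105/8192 ≈ 0.013.


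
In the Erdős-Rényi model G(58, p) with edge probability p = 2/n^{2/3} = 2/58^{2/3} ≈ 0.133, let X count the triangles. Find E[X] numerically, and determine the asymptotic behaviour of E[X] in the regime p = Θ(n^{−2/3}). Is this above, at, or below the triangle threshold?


Number of potential triangles: C(58, 3) = 30856.
Each occurs with probability p³ ≈ (0.133)³ ≈ 2.37812e-03.
By linearity: E[X] = C(58, 3)·p³ ≈ 30856 · 2.37812e-03 ≈ 73.379.
Since α = 2/3 < 1, p = c/n^{2/3} ≫ 1/n is above the triangle threshold p ~ 1/n. Asymptotically E[X] ~ (c³/6)·n^{3(1−α)} = (2³/6)·n^{1} → ∞; triangles are abundant w.h.p.

E[X] ≈ 73.379; in regime p = Θ(1/n^{2/3}) E[X] diverges (above the triangle threshold p ~ 1/n).


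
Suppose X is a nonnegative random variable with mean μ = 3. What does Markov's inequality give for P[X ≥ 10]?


μ = E[X] = 3, a = 10.
Markov: P[X ≥ 10] ≤ μ/a = (3)/10 = 3/10.
Numerically: ≈ 0.30000.
(Since a = 10 > μ = 3.00000, the bound 3/10 is < 1 and informative.)

P[X ≥ 10] ≤ 3/10 ≈ 0.30000.


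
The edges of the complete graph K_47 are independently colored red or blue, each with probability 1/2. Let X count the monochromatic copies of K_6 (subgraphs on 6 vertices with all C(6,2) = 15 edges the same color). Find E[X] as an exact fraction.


Let X = Σ_S X_S over the C(47, 6) = 10737573 subsets S of size 6, where X_S = 1 if the K_6 on S is monochromatic.
For a fixed S, the K_6 on S has C(6, 2) = 15 edges. P[all 15 edges red] = (1/2)^15, and likewise for blue, so P[monochromatic] = 2·(1/2)^15 = 2^{1 − 15} = 1/16384.
By linearity of expectation: E[X] = C(47, 6) · 2^{1 − 15} = 10737573 · 1/16384 = 10737573/16384.
Numerically: E[X] ≈ 655.36945.

E[X] = C(47,6)·2^(1−C(6,2)) = 10737573/16384 ≈ 655.36945.


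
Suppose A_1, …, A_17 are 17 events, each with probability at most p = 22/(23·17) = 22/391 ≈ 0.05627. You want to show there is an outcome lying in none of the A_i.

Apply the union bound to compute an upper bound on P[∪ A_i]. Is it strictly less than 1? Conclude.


Union bound: P[∪_{i=1}^{17} A_i] ≤ Σ_i P[A_i] ≤ 17·p = 17·(22/391) = 22/23.
Numerically: 22/23 ≈ 0.95652.
Is 22/23 < 1? YES.
Since P[∪ A_i] ≤ 22/23 < 1, the complement has P[∩ A_i^c] ≥ 1 − 22/23 = 1/23 > 0, so some outcome avoids every A_i.

17·p = 22/23 ≈ 0.95652; existence CERTIFIED by the union bound.


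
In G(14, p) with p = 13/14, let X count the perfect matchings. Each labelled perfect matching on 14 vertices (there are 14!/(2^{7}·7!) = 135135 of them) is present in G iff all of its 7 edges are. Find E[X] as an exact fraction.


K_14 has 14!/(2^{7}·7!) = 135135 labelled perfect matchings.
For each such perfect matching H, let X_H = 1 if all 7 edges of H are present in G. Then P[X_H = 1] = p^{7} = (13/14)^{7} = 62748517/105413504.
Summing the indicators: E[X] = Σ_H E[X_H] = 135135 · p^{7} = 135135 · 62748517/105413504 = 1211360120685/15059072.
Numerically: E[X] ≈ 8.04e+04.

E[X] = 135135 · (13/14)^{7} = 1211360120685/15059072 ≈ 8.04e+04.


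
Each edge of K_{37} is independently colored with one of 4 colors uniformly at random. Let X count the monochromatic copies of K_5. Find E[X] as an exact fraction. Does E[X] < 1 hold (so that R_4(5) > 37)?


E[X] = C(37, 5) · 4^{1 − 10} = 435897 · 4^{−9} = 435897/262144.
As a reduced fraction: E[X] = 435897/262144 ≈ 1.6628151.
Is E[X] < 1? NO.
Since E[X] ≥ 1, the first-moment bound is inconclusive at n = 37; it does NOT by itself certify R_4(5) > 37.

E[X] = 435897/262144 ≈ 1.6628151; E[X] ≥ 1; first-moment method inconclusive here.


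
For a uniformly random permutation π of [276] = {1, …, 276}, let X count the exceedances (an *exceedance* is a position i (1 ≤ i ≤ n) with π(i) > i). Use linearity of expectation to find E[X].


Write X = Σ_{i=1}^{276} X_i, where X_i = 1_{π(i) > i}.
For each fixed i, π(i) is uniform over {1, …, 276} (marginal of a uniform permutation), so P[π(i) > i] = (n − i)/n. Summing: Σ_{i=1}^{276} (n − i)/n = (0 + 1 + … + 275)/276 = 276(276 − 1)/(2·276) = (276 − 1)/2.
Hence E[X] = Σ_{i=1}^{276} (276 − i)/276 = 275/2 ≈ 137.50000.

E[X] = 275/2 = 137.50000.


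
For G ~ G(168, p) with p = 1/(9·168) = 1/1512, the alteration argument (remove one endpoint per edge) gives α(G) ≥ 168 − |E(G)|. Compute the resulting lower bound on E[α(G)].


E[|E(G)|] = C(168, 2)·p = 14028 · (1/1512) = 167/18.
E[α(G)] ≥ n − E[|E(G)|] = 168 − 167/18 = 2857/18.
Numerically: ≈ 158.72222.
(This is only a lower bound; the true E[α(G)] may be larger.)

E[α(G)] ≥ 2857/18 ≈ 158.72222.


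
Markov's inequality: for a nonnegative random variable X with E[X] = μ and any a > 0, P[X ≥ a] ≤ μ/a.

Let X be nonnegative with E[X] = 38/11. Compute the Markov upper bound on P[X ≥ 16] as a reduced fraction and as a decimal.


μ = E[X] = 38/11, a = 16.
Markov: P[X ≥ 16] ≤ μ/a = (38/11)/16 = 19/88.
Numerically: ≈ 0.2159.
(Since a = 16 > μ = 3.4545, the bound 19/88 is < 1 and informative.)

P[X ≥ 16] ≤ 19/88 ≈ 0.2159.


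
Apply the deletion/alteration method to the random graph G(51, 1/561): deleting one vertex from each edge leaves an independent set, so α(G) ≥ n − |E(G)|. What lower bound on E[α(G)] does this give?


E[|E(G)|] = C(51, 2)·p = 1275 · (1/561) = 25/11.
E[α(G)] ≥ n − E[|E(G)|] = 51 − 25/11 = 536/11.
Numerically: ≈ 48.7273.
(This is only a lower bound; the true E[α(G)] may be larger.)

E[α(G)] ≥ 536/11 ≈ 48.7273.


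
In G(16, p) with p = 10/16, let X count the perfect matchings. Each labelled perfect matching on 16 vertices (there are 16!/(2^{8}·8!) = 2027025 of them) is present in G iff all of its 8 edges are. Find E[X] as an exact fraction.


K_16 has 16!/(2^{8}·8!) = 2027025 labelled perfect matchings.
For each such perfect matching H, let X_H = 1 if all 8 edges of H are present in G. Then P[X_H = 1] = p^{8} = (5/8)^{8} = 390625/16777216.
By linearity of expectation: E[X] = Σ_H E[X_H] = 2027025 · p^{8} = 2027025 · 390625/16777216 = 791806640625/16777216.
Numerically: E[X] ≈ 4.72e+04.

E[X] = 2027025 · (5/8)^{8} = 791806640625/16777216 ≈ 4.72e+04.


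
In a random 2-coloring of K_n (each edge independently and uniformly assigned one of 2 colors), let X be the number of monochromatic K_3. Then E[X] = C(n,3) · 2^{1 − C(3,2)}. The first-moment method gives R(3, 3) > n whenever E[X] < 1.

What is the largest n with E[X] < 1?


We need C(n, 3) · 2^{1 − 3} < 1, i.e. C(n, 3) < 2^{3 − 1} = 4.
Check values of n near the boundary:
  n = 3: C(3, 3) = 1; 1 < 4? YES
  n = 4: C(4, 3) = 4; 4 < 4? NO
  n = 5: C(5, 3) = 10; 10 < 4? NO
The largest n with C(n, 3) < 4 is n = 3 (where E[X] = 1/4 ≈ 0.250000). Hence R(3, 3) > 3, i.e. R(3, 3) ≥ 4.

Largest n = 3; hence R(3, 3) > 3.


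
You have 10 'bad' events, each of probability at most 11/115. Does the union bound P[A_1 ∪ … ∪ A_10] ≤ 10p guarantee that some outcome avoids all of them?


Union bound: P[∪_{i=1}^{10} A_i] ≤ Σ_i P[A_i] ≤ 10·p = 10·(11/115) = 22/23.
Numerically: 22/23 ≈ 0.95652.
Is 22/23 < 1? YES.
Since P[∪ A_i] ≤ 22/23 < 1, the complement has P[∩ A_i^c] ≥ 1 − 22/23 = 1/23 > 0, so some outcome avoids every A_i.

10·p = 22/23 ≈ 0.95652; existence CERTIFIED by the union bound.


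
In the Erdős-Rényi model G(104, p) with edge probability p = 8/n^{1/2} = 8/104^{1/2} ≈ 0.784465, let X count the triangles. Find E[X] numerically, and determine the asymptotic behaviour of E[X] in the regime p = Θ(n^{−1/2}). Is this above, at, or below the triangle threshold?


Number of potential triangles: C(104, 3) = 182104.
Each occurs with probability p³ ≈ (0.784465)³ ≈ 4.82747410e-01.
By linearity: E[X] = C(104, 3)·p³ ≈ 182104 · 4.82747410e-01 ≈ 87910.234273.
Since α = 1/2 < 1, p = c/n^{1/2} ≫ 1/n is above the triangle threshold p ~ 1/n. Asymptotically E[X] ~ (c³/6)·n^{3(1−α)} = (8³/6)·n^{1.5} → ∞; triangles are abundant w.h.p.

E[X] ≈ 87910.234273; in regime p = Θ(1/n^{1/2}) E[X] diverges (above the triangle threshold p ~ 1/n).


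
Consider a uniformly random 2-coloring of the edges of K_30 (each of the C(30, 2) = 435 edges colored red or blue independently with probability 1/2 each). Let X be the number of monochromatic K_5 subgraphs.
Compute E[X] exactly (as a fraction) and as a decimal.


Let X = Σ_S X_S over the C(30, 5) = 142506 subsets S of size 5, where X_S = 1 if the K_5 on S is monochromatic.
For a fixed S, the K_5 on S has C(5, 2) = 10 edges. P[all 10 edges red] = (1/2)^10, and likewise for blue, so P[monochromatic] = 2·(1/2)^10 = 2^{1 − 10} = 1/512.
Summing: E[X] = C(30, 5) · 2^{1 − 10} = 142506 · 1/512 = 71253/256.
Numerically: E[X] ≈ 278.332.

E[X] = C(30,5)·2^(1−C(5,2)) = 71253/256 ≈ 278.332.


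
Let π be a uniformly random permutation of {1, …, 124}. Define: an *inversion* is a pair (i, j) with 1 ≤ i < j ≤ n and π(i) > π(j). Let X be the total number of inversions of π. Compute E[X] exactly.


Write X = Σ X_I over the C(124, 2) = 7626 pairs i < j, with X_I the indicator of one inversion.
There are 7626 indicators.
For each fixed pair i < j, the values π(i) and π(j) are two distinct elements of {1, …, 124} in uniformly random order; by symmetry P[π(i) > π(j)] = 1/2.
By linearity: E[X] = 7626 · (1/2) = C(124, 2) · (1/2) = 7626/2 = 3813 ≈ 3813.00000.

E[X] = 3813 = 3813.00000.


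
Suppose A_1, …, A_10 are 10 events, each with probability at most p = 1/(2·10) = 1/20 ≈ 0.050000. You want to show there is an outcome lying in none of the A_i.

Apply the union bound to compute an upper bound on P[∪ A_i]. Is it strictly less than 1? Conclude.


Union bound: P[∪_{i=1}^{10} A_i] ≤ Σ_i P[A_i] ≤ 10·p = 10·(1/20) = 1/2.
Numerically: 1/2 ≈ 0.500000.
Is 1/2 < 1? YES.
Since P[∪ A_i] ≤ 1/2 < 1, the complement has P[∩ A_i^c] ≥ 1 − 1/2 = 1/2 > 0, so some outcome avoids every A_i.

10·p = 1/2 ≈ 0.500000; existence CERTIFIED by the union bound.


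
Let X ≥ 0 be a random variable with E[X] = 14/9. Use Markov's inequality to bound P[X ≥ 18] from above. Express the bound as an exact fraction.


μ = E[X] = 14/9, a = 18.
Markov: P[X ≥ 18] ≤ μ/a = (14/9)/18 = 7/81.
Numerically: ≈ 0.086420.
(Since a = 18 > μ = 1.555556, the bound 7/81 is < 1 and informative.)

P[X ≥ 18] ≤ 7/81 ≈ 0.086420.


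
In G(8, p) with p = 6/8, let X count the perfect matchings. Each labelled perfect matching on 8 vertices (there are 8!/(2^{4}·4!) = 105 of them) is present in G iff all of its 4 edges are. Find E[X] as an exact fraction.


K_8 has 8!/(2^{4}·4!) = 105 labelled perfect matchings.
For each such perfect matching H, let X_H = 1 if all 4 edges of H are present in G. Then P[X_H = 1] = p^{4} = (3/4)^{4} = 81/256.
By linearity of expectation: E[X] = Σ_H E[X_H] = 105 · p^{4} = 105 · 81/256 = 8505/256.
Numerically: E[X] ≈ 33.22.

E[X] = 105 · (3/4)^{4} = 8505/256 ≈ 33.22.


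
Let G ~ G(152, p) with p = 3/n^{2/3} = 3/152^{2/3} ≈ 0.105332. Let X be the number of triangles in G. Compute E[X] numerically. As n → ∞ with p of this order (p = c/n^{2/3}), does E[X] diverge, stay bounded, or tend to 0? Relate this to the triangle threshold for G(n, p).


Number of potential triangles: C(152, 3) = 573800.
Each occurs with probability p³ ≈ (0.105332)³ ≈ 1.16862881e-03.
By linearity: E[X] = C(152, 3)·p³ ≈ 573800 · 1.16862881e-03 ≈ 670.559211.
Since α = 2/3 < 1, p = c/n^{2/3} ≫ 1/n is above the triangle threshold p ~ 1/n. Asymptotically E[X] ~ (c³/6)·n^{3(1−α)} = (3³/6)·n^{1} → ∞; triangles are abundant w.h.p.

E[X] ≈ 670.559211; in regime p = Θ(1/n^{2/3}) E[X] diverges (above the triangle threshold p ~ 1/n).


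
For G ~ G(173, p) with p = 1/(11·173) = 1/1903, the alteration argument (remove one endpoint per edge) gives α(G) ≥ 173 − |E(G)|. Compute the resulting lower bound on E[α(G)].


E[|E(G)|] = C(173, 2)·p = 14878 · (1/1903) = 86/11.
E[α(G)] ≥ n − E[|E(G)|] = 173 − 86/11 = 1817/11.
Numerically: ≈ 165.182.
(This is only a lower bound; the true E[α(G)] may be larger.)

E[α(G)] ≥ 1817/11 ≈ 165.182.


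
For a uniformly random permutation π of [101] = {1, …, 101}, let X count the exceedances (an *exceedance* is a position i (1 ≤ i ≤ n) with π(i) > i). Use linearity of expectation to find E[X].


Write X = Σ_{i=1}^{101} X_i, where X_i = 1_{π(i) > i}.
For each fixed i, π(i) is uniform over {1, …, 101} (marginal of a uniform permutation), so P[π(i) > i] = (n − i)/n. Summing: Σ_{i=1}^{101} (n − i)/n = (0 + 1 + … + 100)/101 = 101(101 − 1)/(2·101) = (101 − 1)/2.
Hence E[X] = Σ_{i=1}^{101} (101 − i)/101 = 50 ≈ 50.00000.

E[X] = 50 = 50.00000.


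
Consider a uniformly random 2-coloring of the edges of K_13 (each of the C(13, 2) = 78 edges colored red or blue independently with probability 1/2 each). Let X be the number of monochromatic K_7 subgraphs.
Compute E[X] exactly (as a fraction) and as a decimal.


Let X = Σ_S X_S over the C(13, 7) = 1716 subsets S of size 7, where X_S = 1 if the K_7 on S is monochromatic.
For a fixed S, the K_7 on S has C(7, 2) = 21 edges. P[all 21 edges red] = (1/2)^21, and likewise for blue, so P[monochromatic] = 2·(1/2)^21 = 2^{1 − 21} = 1/1048576.
By linearity of expectation: E[X] = C(13, 7) · 2^{1 − 21} = 1716 · 1/1048576 = 429/262144.
Numerically: E[X] ≈ 0.001637.

E[X] = C(13,7)·2^(1−C(7,2)) = 429/262144 ≈ 0.001637.


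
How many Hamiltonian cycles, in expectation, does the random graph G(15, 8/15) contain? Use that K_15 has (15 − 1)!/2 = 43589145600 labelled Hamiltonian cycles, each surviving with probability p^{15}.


K_15 has (15 − 1)!/2 = 43589145600 labelled Hamiltonian cycles.
For each such Hamiltonian cycle H, let X_H = 1 if all 15 edges of H are present in G. Then P[X_H = 1] = p^{15} = (8/15)^{15} = 35184372088832/437893890380859375.
By linearity of expectation: E[X] = Σ_H E[X_H] = 43589145600 · p^{15} = 43589145600 · 35184372088832/437893890380859375 = 252453780711880523776/72081298828125.
Numerically: E[X] ≈ 3.502e+06.

E[X] = 43589145600 · (8/15)^{15} = 252453780711880523776/72081298828125 ≈ 3.502e+06.


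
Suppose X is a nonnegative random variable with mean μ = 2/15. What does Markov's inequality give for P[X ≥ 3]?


μ = E[X] = 2/15, a = 3.
Markov: P[X ≥ 3] ≤ μ/a = (2/15)/3 = 2/45.
Numerically: ≈ 0.044444.
(Since a = 3 > μ = 0.133333, the bound 2/45 is < 1 and informative.)

P[X ≥ 3] ≤ 2/45 ≈ 0.044444.


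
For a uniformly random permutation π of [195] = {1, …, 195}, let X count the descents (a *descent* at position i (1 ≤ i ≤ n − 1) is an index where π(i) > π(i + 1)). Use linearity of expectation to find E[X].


Write X = Σ X_I over i = 1, …, 194, with X_I the indicator of one descent.
There are 194 indicators.
For each fixed i, the pair (π(i), π(i+1)) is a uniformly random ordered pair of distinct values from {1, …, 195}; by symmetry P[π(i) > π(i+1)] = 1/2.
By linearity: E[X] = 194 · (1/2) = (195 − 1) · (1/2) = 97 ≈ 97.000000.

E[X] = 97 = 97.000000.


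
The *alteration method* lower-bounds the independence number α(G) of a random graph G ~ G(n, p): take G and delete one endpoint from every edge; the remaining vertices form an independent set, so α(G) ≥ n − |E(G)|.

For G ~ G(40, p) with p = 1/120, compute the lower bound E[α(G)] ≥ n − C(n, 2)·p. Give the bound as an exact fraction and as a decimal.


E[|E(G)|] = C(40, 2)·p = 780 · (1/120) = 13/2.
E[α(G)] ≥ n − E[|E(G)|] = 40 − 13/2 = 67/2.
Numerically: ≈ 33.500000.
(This is only a lower bound; the true E[α(G)] may be larger.)

E[α(G)] ≥ 67/2 ≈ 33.500000.


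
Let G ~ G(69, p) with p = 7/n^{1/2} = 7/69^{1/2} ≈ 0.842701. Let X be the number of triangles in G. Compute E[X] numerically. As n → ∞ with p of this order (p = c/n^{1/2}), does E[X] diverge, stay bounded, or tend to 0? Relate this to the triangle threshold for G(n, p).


Number of potential triangles: C(69, 3) = 52394.
Each occurs with probability p³ ≈ (0.842701)³ ≈ 5.98439820e-01.
By linearity: E[X] = C(69, 3)·p³ ≈ 52394 · 5.98439820e-01 ≈ 31354.655951.
Since α = 1/2 < 1, p = c/n^{1/2} ≫ 1/n is above the triangle threshold p ~ 1/n. Asymptotically E[X] ~ (c³/6)·n^{3(1−α)} = (7³/6)·n^{1.5} → ∞; triangles are abundant w.h.p.

E[X] ≈ 31354.655951; in regime p = Θ(1/n^{1/2}) E[X] diverges (above the triangle threshold p ~ 1/n).


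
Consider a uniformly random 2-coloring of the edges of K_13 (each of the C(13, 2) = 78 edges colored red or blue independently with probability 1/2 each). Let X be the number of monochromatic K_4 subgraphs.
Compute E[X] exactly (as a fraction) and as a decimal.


Let X = Σ_S X_S over the C(13, 4) = 715 subsets S of size 4, where X_S = 1 if the K_4 on S is monochromatic.
For a fixed S, the K_4 on S has C(4, 2) = 6 edges. P[all 6 edges red] = (1/2)^6, and likewise for blue, so P[monochromatic] = 2·(1/2)^6 = 2^{1 − 6} = 1/32.
Summing: E[X] = C(13, 4) · 2^{1 − 6} = 715 · 1/32 = 715/32.
Numerically: E[X] ≈ 22.343750.

E[X] = C(13,4)·2^(1−C(4,2)) = 715/32 ≈ 22.343750.


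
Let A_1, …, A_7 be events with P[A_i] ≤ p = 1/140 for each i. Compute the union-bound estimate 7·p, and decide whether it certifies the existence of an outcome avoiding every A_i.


Union bound: P[∪_{i=1}^{7} A_i] ≤ Σ_i P[A_i] ≤ 7·p = 7·(1/140) = 1/20.
Numerically: 1/20 ≈ 0.0500000.
Is 1/20 < 1? YES.
Since P[∪ A_i] ≤ 1/20 < 1, the complement has P[∩ A_i^c] ≥ 1 − 1/20 = 19/20 > 0, so some outcome avoids every A_i.

7·p = 1/20 ≈ 0.0500000; existence CERTIFIED by the union bound.


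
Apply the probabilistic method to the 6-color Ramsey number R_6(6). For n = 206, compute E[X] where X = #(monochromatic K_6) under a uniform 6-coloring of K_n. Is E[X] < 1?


E[X] = C(206, 6) · 6^{1 − 15} = 98619368491 · 6^{−14} = 98619368491/78364164096.
As a reduced fraction: E[X] = 98619368491/78364164096 ≈ 1.25848.
Is E[X] < 1? NO.
Since E[X] ≥ 1, the first-moment bound is inconclusive at n = 206; it does NOT by itself certify R_6(6) > 206.

E[X] = 98619368491/78364164096 ≈ 1.25848; E[X] ≥ 1; first-moment method inconclusive here.


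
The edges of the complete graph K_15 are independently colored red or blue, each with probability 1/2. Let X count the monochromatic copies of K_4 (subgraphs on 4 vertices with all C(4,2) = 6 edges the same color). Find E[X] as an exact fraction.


Let X = Σ_S X_S over the C(15, 4) = 1365 subsets S of size 4, where X_S = 1 if the K_4 on S is monochromatic.
For a fixed S, the K_4 on S has C(4, 2) = 6 edges. P[all 6 edges red] = (1/2)^6, and likewise for blue, so P[monochromatic] = 2·(1/2)^6 = 2^{1 − 6} = 1/32.
By linearity of expectation: E[X] = C(15, 4) · 2^{1 − 6} = 1365 · 1/32 = 1365/32.
Numerically: E[X] ≈ 42.656250.

E[X] = C(15,4)·2^(1−C(4,2)) = 1365/32 ≈ 42.656250.


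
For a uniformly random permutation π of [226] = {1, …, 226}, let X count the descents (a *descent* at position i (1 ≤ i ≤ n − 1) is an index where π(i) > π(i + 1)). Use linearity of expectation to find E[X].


Write X = Σ X_I over i = 1, …, 225, with X_I the indicator of one descent.
There are 225 indicators.
For each fixed i, the pair (π(i), π(i+1)) is a uniformly random ordered pair of distinct values from {1, …, 226}; by symmetry P[π(i) > π(i+1)] = 1/2.
By linearity: E[X] = 225 · (1/2) = (226 − 1) · (1/2) = 225/2 ≈ 112.5000.

E[X] = 225/2 = 112.5000.


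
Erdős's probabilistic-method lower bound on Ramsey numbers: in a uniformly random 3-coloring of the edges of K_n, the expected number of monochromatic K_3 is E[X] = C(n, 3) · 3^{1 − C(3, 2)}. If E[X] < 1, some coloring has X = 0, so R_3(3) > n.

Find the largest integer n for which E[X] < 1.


We need C(n, 3) · 3^{1 − 3} < 1, i.e. C(n, 3) < 3^{3 − 1} = 9.
Check values of n near the boundary:
  n = 3: C(3, 3) = 1; 1 < 9? YES
  n = 4: C(4, 3) = 4; 4 < 9? YES
  n = 5: C(5, 3) = 10; 10 < 9? NO
The largest n with C(n, 3) < 9 is n = 4 (where E[X] = 4/9 ≈ 0.444). Hence R_3(3) > 4, i.e. R_3(3) ≥ 5.

Largest n = 4; hence R_3(3) > 4.


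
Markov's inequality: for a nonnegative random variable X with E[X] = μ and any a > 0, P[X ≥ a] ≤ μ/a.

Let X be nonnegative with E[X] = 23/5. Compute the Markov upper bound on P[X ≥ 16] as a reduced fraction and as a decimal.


μ = E[X] = 23/5, a = 16.
Markov: P[X ≥ 16] ≤ μ/a = (23/5)/16 = 23/80.
Numerically: ≈ 0.287500.
(Since a = 16 > μ = 4.600000, the bound 23/80 is < 1 and informative.)

P[X ≥ 16] ≤ 23/80 ≈ 0.287500.


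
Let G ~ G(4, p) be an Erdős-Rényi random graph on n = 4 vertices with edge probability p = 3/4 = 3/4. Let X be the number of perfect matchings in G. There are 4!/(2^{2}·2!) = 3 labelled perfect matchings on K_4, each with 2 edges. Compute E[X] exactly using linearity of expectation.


K_4 has 4!/(2^{2}·2!) = 3 labelled perfect matchings.
For each such perfect matching H, let X_H = 1 if all 2 edges of H are present in G. Then P[X_H = 1] = p^{2} = (3/4)^{2} = 9/16.
By linearity of expectation: E[X] = Σ_H E[X_H] = 3 · p^{2} = 3 · 9/16 = 27/16.
Numerically: E[X] ≈ 1.688.

E[X] = 3 · (3/4)^{2} = 27/16 ≈ 1.688.


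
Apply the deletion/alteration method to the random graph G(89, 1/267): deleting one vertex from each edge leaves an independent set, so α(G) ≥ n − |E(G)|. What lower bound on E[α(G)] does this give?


E[|E(G)|] = C(89, 2)·p = 3916 · (1/267) = 44/3.
E[α(G)] ≥ n − E[|E(G)|] = 89 − 44/3 = 223/3.
Numerically: ≈ 74.333.
(This is only a lower bound; the true E[α(G)] may be larger.)

E[α(G)] ≥ 223/3 ≈ 74.333.


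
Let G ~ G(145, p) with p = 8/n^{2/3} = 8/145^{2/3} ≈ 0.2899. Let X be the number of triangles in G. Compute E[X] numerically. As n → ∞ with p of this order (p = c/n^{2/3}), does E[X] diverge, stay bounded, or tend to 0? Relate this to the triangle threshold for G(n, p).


Number of potential triangles: C(145, 3) = 497640.
Each occurs with probability p³ ≈ (0.2899)³ ≈ 2.435196e-02.
By linearity: E[X] = C(145, 3)·p³ ≈ 497640 · 2.435196e-02 ≈ 12118.5103.
Since α = 2/3 < 1, p = c/n^{2/3} ≫ 1/n is above the triangle threshold p ~ 1/n. Asymptotically E[X] ~ (c³/6)·n^{3(1−α)} = (8³/6)·n^{1} → ∞; triangles are abundant w.h.p.

E[X] ≈ 12118.5103; in regime p = Θ(1/n^{2/3}) E[X] diverges (above the triangle threshold p ~ 1/n).


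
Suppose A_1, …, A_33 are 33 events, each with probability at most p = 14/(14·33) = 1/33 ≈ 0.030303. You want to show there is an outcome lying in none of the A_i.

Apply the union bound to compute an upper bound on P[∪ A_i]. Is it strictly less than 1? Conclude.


Union bound: P[∪_{i=1}^{33} A_i] ≤ Σ_i P[A_i] ≤ 33·p = 33·(1/33) = 1.
Numerically: 1 ≈ 1.000000.
Is 1 < 1? NO.
Since the bound 1 is ≥ 1, the union bound is uninformative here; it does NOT by itself certify existence.

33·p = 1 ≈ 1.000000; existence NOT certified by the union bound.


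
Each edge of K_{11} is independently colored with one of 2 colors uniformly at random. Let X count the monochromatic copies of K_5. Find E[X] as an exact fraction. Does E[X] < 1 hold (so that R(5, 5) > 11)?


E[X] = C(11, 5) · 2^{1 − 10} = 462 · 2^{−9} = 462/512.
As a reduced fraction: E[X] = 231/256 ≈ 0.902344.
Is E[X] < 1? YES.
Since E[X] < 1, there exists a 2-coloring of K_{11} with no monochromatic K_5; hence R(5, 5) > 11.

E[X] = 231/256 ≈ 0.902344; E[X] < 1, so R(5, 5) > 11.


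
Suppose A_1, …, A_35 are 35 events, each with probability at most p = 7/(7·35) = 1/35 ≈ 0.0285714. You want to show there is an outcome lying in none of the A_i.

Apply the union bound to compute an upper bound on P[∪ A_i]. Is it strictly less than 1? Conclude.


Union bound: P[∪_{i=1}^{35} A_i] ≤ Σ_i P[A_i] ≤ 35·p = 35·(1/35) = 1.
Numerically: 1 ≈ 1.0000000.
Is 1 < 1? NO.
Since the bound 1 is ≥ 1, the union bound is uninformative here; it does NOT by itself certify existence.

35·p = 1 ≈ 1.0000000; existence NOT certified by the union bound.


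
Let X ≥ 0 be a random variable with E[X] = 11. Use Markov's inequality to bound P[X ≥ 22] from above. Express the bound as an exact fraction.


μ = E[X] = 11, a = 22.
Markov: P[X ≥ 22] ≤ μ/a = (11)/22 = 1/2.
Numerically: ≈ 0.500.
(Since a = 22 > μ = 11.000, the bound 1/2 is < 1 and informative.)

P[X ≥ 22] ≤ 1/2 ≈ 0.500.


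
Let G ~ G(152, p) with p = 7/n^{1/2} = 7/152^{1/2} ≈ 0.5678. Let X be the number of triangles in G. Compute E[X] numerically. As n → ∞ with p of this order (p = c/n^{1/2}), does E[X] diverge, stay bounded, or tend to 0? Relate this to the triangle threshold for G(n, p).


Number of potential triangles: C(152, 3) = 573800.
Each occurs with probability p³ ≈ (0.5678)³ ≈ 1.830327e-01.
By linearity: E[X] = C(152, 3)·p³ ≈ 573800 · 1.830327e-01 ≈ 105024.1758.
Since α = 1/2 < 1, p = c/n^{1/2} ≫ 1/n is above the triangle threshold p ~ 1/n. Asymptotically E[X] ~ (c³/6)·n^{3(1−α)} = (7³/6)·n^{1.5} → ∞; triangles are abundant w.h.p.

E[X] ≈ 105024.1758; in regime p = Θ(1/n^{1/2}) E[X] diverges (above the triangle threshold p ~ 1/n).


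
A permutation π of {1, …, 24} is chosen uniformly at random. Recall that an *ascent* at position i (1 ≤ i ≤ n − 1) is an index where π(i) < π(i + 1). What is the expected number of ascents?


Write X = Σ X_I over i = 1, …, 23, with X_I the indicator of one ascent.
There are 23 indicators.
For each fixed i, the pair (π(i), π(i+1)) is a uniformly random ordered pair of distinct values from {1, …, 24}; by symmetry P[π(i) < π(i+1)] = 1/2.
By linearity: E[X] = 23 · (1/2) = (24 − 1) · (1/2) = 23/2 ≈ 11.50000.

E[X] = 23/2 = 11.50000.


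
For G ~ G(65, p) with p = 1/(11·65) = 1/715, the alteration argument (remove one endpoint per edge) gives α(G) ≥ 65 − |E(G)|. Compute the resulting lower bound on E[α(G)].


E[|E(G)|] = C(65, 2)·p = 2080 · (1/715) = 32/11.
E[α(G)] ≥ n − E[|E(G)|] = 65 − 32/11 = 683/11.
Numerically: ≈ 62.090909.
(This is only a lower bound; the true E[α(G)] may be larger.)

E[α(G)] ≥ 683/11 ≈ 62.090909.


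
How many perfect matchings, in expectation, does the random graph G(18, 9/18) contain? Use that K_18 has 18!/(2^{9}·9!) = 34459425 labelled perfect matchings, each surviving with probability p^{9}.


K_18 has 18!/(2^{9}·9!) = 34459425 labelled perfect matchings.
For each such perfect matching H, let X_H = 1 if all 9 edges of H are present in G. Then P[X_H = 1] = p^{9} = (1/2)^{9} = 1/512.
By linearity of expectation: E[X] = Σ_H E[X_H] = 34459425 · p^{9} = 34459425 · 1/512 = 34459425/512.
Numerically: E[X] ≈ 6.73e+04.

E[X] = 34459425 · (1/2)^{9} = 34459425/512 ≈ 6.73e+04.


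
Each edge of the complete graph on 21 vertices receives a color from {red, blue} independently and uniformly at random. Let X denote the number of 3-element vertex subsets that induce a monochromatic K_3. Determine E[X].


Let X = Σ_S X_S over the C(21, 3) = 1330 subsets S of size 3, where X_S = 1 if the K_3 on S is monochromatic.
For a fixed S, the K_3 on S has C(3, 2) = 3 edges. P[all 3 edges red] = (1/2)^3, and likewise for blue, so P[monochromatic] = 2·(1/2)^3 = 2^{1 − 3} = 1/4.
By linearity: E[X] = C(21, 3) · 2^{1 − 3} = 1330 · 1/4 = 665/2.
Numerically: E[X] ≈ 332.5000.

E[X] = C(21,3)·2^(1−C(3,2)) = 665/2 ≈ 332.5000.


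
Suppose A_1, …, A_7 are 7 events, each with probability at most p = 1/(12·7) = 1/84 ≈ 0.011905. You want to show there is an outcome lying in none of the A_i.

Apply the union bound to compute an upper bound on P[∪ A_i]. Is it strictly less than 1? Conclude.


Union bound: P[∪_{i=1}^{7} A_i] ≤ Σ_i P[A_i] ≤ 7·p = 7·(1/84) = 1/12.
Numerically: 1/12 ≈ 0.083333.
Is 1/12 < 1? YES.
Since P[∪ A_i] ≤ 1/12 < 1, the complement has P[∩ A_i^c] ≥ 1 − 1/12 = 11/12 > 0, so some outcome avoids every A_i.

7·p = 1/12 ≈ 0.083333; existence CERTIFIED by the union bound.
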